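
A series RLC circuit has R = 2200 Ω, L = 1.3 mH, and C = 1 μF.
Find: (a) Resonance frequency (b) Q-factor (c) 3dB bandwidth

Step 1 — Resonance condition Im(Z)=0 gives ω₀ = 1/√(LC).
Step 2 — ω₀ = 1/√(0.0013·1e-06) = 2.774e+04 rad/s.
Step 3 — f₀ = ω₀/(2π) = 4414 Hz.
Step 4 — Series Q: Q = ω₀L/R = 2.774e+04·0.0013/2200 = 0.01639.
Step 5 — 3dB bandwidth: Δω = ω₀/Q = 1.692e+06 rad/s; BW = Δω/(2π) = 2.693e+05 Hz.

(a) f₀ = 4414 Hz  (b) Q = 0.01639  (c) BW = 2.693e+05 Hz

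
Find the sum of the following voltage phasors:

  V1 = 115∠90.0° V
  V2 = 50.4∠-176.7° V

Step 1 — Convert each phasor to rectangular form:
  V1 = 115·(cos(90.0°) + j·sin(90.0°)) = 0 + j115 V
  V2 = 50.4·(cos(-176.7°) + j·sin(-176.7°)) = -50.32 - j2.901 V
Step 2 — Sum components: V_total = -50.32 + j112.1 V.
Step 3 — Convert to polar: |V_total| = 122.9 V, ∠V_total = 114.2°.

V_total = 122.9∠114.2° V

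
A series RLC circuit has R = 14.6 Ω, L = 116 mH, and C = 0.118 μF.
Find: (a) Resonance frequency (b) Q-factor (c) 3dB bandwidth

Step 1 — Resonance condition Im(Z)=0 gives ω₀ = 1/√(LC).
Step 2 — ω₀ = 1/√(0.116·1.18e-07) = 8547 rad/s.
Step 3 — f₀ = ω₀/(2π) = 1360 Hz.
Step 4 — Series Q: Q = ω₀L/R = 8547·0.116/14.6 = 67.91.
Step 5 — 3dB bandwidth: Δω = ω₀/Q = 125.9 rad/s; BW = Δω/(2π) = 20.03 Hz.

(a) f₀ = 1360 Hz  (b) Q = 67.91  (c) BW = 20.03 Hz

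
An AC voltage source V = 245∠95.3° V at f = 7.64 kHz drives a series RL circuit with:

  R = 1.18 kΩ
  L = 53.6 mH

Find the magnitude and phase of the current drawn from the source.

Step 1 — Angular frequency: ω = 2π·f = 2π·7640 = 4.8e+04 rad/s.
Step 2 — Component impedances:
  R: Z = R = 1180 Ω
  L: Z = jωL = j·4.8e+04·0.0536 = 0 + j2573 Ω
Step 3 — Series combination: Z_total = R + L = 1180 + j2573 Ω = 2831∠65.4° Ω.
Step 4 — Source phasor: V = 245∠95.3° V = -22.63 + j244 V.
Step 5 — Ohm's law: I = V / Z_total = (-22.63 + j244) / (1180 + j2573) = 0.075 + j0.04319 A.
Step 6 — Convert to polar: |I| = 0.08655 A, ∠I = 29.9°.

I = 0.08655∠29.9° A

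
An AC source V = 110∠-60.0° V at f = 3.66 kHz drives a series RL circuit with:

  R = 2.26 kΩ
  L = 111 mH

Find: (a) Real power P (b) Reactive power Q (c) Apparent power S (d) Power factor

Step 1 — Angular frequency: ω = 2π·f = 2π·3660 = 2.3e+04 rad/s.
Step 2 — Component impedances:
  R: Z = R = 2260 Ω
  L: Z = jωL = j·2.3e+04·0.111 = 0 + j2553 Ω
Step 3 — Series combination: Z_total = R + L = 2260 + j2553 Ω = 3409∠48.5° Ω.
Step 4 — Source phasor: V = 110∠-60.0° V = 55 - j95.26 V.
Step 5 — Current: I = V / Z = -0.01023 - j0.0306 A = 0.03226∠-108.5° A.
Step 6 — Complex power: S = V·I* = 2.353 + j2.657 VA.
Step 7 — Real power: P = Re(S) = 2.353 W.
Step 8 — Reactive power: Q = Im(S) = 2.657 VAR.
Step 9 — Apparent power: |S| = 3.549 VA.
Step 10 — Power factor: PF = P/|S| = 0.6629 (lagging).

(a) P = 2.353 W  (b) Q = 2.657 VAR  (c) S = 3.549 VA  (d) PF = 0.6629 (lagging)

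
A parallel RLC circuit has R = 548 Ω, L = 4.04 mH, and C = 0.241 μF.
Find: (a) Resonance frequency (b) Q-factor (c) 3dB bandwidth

Step 1 — Resonance: ω₀ = 1/√(LC) = 1/√(0.00404·2.41e-07) = 3.205e+04 rad/s.
Step 2 — f₀ = ω₀/(2π) = 5101 Hz.
Step 3 — Parallel Q: Q = R/(ω₀L) = 548/(3.205e+04·0.00404) = 4.233.
Step 4 — Bandwidth: Δω = ω₀/Q = 7572 rad/s; BW = Δω/(2π) = 1205 Hz.

(a) f₀ = 5101 Hz  (b) Q = 4.233  (c) BW = 1205 Hz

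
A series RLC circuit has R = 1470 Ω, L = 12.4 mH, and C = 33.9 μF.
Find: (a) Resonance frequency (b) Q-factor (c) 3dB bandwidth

Step 1 — Resonance condition Im(Z)=0 gives ω₀ = 1/√(LC).
Step 2 — ω₀ = 1/√(0.0124·3.39e-05) = 1542 rad/s.
Step 3 — f₀ = ω₀/(2π) = 245.5 Hz.
Step 4 — Series Q: Q = ω₀L/R = 1542·0.0124/1470 = 0.01301.
Step 5 — 3dB bandwidth: Δω = ω₀/Q = 1.185e+05 rad/s; BW = Δω/(2π) = 1.887e+04 Hz.

(a) f₀ = 245.5 Hz  (b) Q = 0.01301  (c) BW = 1.887e+04 Hz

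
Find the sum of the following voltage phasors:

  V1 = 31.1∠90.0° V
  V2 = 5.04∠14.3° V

Step 1 — Convert each phasor to rectangular form:
  V1 = 31.1·(cos(90.0°) + j·sin(90.0°)) = 0 + j31.1 V
  V2 = 5.04·(cos(14.3°) + j·sin(14.3°)) = 4.884 + j1.245 V
Step 2 — Sum components: V_total = 4.884 + j32.34 V.
Step 3 — Convert to polar: |V_total| = 32.71 V, ∠V_total = 81.4°.

V_total = 32.71∠81.4° V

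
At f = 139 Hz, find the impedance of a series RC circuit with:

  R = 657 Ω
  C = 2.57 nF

Step 1 — Angular frequency: ω = 2π·f = 2π·139 = 873.4 rad/s.
Step 2 — Component impedances:
  R: Z = R = 657 Ω
  C: Z = 1/(jωC) = -j/(ω·C) = 0 - j4.455e+05 Ω
Step 3 — Series combination: Z_total = R + C = 657 - j4.455e+05 Ω = 4.455e+05∠-89.9° Ω.

Z = 657 - j4.455e+05 Ω = 4.455e+05∠-89.9° Ω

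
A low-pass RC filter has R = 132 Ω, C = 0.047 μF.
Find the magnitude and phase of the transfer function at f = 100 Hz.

Step 1 — Angular frequency: ω = 2π·100 = 628.3 rad/s.
Step 2 — Transfer function: H(jω) = 1/(1 + jωRC).
Step 3 — Denominator: 1 + jωRC = 1 + j·628.3·132·4.7e-08 = 1 + j0.003898.
Step 4 — H = 1 - j0.003898.
Step 5 — Magnitude: |H| = 1 (-0.0 dB); phase: φ = -0.2°.

|H| = 1 (-0.0 dB), φ = -0.2°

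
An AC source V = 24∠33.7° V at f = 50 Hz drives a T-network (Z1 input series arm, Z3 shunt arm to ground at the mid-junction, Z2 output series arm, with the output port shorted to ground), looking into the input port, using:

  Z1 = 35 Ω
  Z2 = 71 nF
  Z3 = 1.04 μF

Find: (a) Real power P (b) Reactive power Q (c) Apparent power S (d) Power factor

Step 1 — Angular frequency: ω = 2π·f = 2π·50 = 314.2 rad/s.
Step 2 — Component impedances:
  Z1: Z = R = 35 Ω
  Z2: Z = 1/(jωC) = -j/(ω·C) = 0 - j4.483e+04 Ω
  Z3: Z = 1/(jωC) = -j/(ω·C) = 0 - j3061 Ω
Step 3 — With the output port shorted to ground, the output series arm Z2 runs from the junction to ground; the shunt arm Z3 also runs from the junction to ground. They appear in parallel: Z3 || Z2 = 0 - j2865 Ω.
Step 4 — Series with input arm Z1: Z_in = Z1 + (Z3 || Z2) = 35 - j2865 Ω = 2865∠-89.3° Ω.
Step 5 — Source phasor: V = 24∠33.7° V = 19.97 + j13.32 V.
Step 6 — Current: I = V / Z = -0.004562 + j0.007025 A = 0.008376∠123.0° A.
Step 7 — Complex power: S = V·I* = 0.002456 - j0.201 VA.
Step 8 — Real power: P = Re(S) = 0.002456 W.
Step 9 — Reactive power: Q = Im(S) = -0.201 VAR.
Step 10 — Apparent power: |S| = 0.201 VA.
Step 11 — Power factor: PF = P/|S| = 0.01222 (leading).

(a) P = 0.002456 W  (b) Q = -0.201 VAR  (c) S = 0.201 VA  (d) PF = 0.01222 (leading)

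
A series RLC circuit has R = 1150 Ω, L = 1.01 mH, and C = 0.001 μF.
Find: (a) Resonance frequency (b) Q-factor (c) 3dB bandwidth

Step 1 — Resonance: ω₀ = 1/√(LC) = 1/√(0.00101·1e-09) = 9.95e+05 rad/s.
Step 2 — f₀ = ω₀/(2π) = 1.584e+05 Hz.
Step 3 — Series Q: Q = ω₀L/R = 9.95e+05·0.00101/1150 = 0.8739.
Step 4 — Bandwidth: Δω = ω₀/Q = 1.139e+06 rad/s; BW = Δω/(2π) = 1.812e+05 Hz.

(a) f₀ = 1.584e+05 Hz  (b) Q = 0.8739  (c) BW = 1.812e+05 Hz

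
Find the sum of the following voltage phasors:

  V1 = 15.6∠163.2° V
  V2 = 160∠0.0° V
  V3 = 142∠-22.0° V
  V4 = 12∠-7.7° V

Step 1 — Convert each phasor to rectangular form:
  V1 = 15.6·(cos(163.2°) + j·sin(163.2°)) = -14.93 + j4.509 V
  V2 = 160·(cos(0.0°) + j·sin(0.0°)) = 160 V
  V3 = 142·(cos(-22.0°) + j·sin(-22.0°)) = 131.7 - j53.19 V
  V4 = 12·(cos(-7.7°) + j·sin(-7.7°)) = 11.89 - j1.608 V
Step 2 — Sum components: V_total = 288.6 - j50.29 V.
Step 3 — Convert to polar: |V_total| = 293 V, ∠V_total = -9.9°.

V_total = 293∠-9.9° V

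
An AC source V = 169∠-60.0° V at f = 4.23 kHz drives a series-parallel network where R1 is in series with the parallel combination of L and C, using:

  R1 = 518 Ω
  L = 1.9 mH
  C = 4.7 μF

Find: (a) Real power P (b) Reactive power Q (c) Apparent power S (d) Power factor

Step 1 — Angular frequency: ω = 2π·f = 2π·4230 = 2.658e+04 rad/s.
Step 2 — Component impedances:
  R1: Z = R = 518 Ω
  L: Z = jωL = j·2.658e+04·0.0019 = 0 + j50.5 Ω
  C: Z = 1/(jωC) = -j/(ω·C) = 0 - j8.005 Ω
Step 3 — Parallel branch: L || C = 1/(1/L + 1/C) = 0 - j9.514 Ω.
Step 4 — Series with R1: Z_total = R1 + (L || C) = 518 - j9.514 Ω = 518.1∠-1.1° Ω.
Step 5 — Source phasor: V = 169∠-60.0° V = 84.5 - j146.4 V.
Step 6 — Current: I = V / Z = 0.1683 - j0.2795 A = 0.3262∠-58.9° A.
Step 7 — Complex power: S = V·I* = 55.12 - j1.012 VA.
Step 8 — Real power: P = Re(S) = 55.12 W.
Step 9 — Reactive power: Q = Im(S) = -1.012 VAR.
Step 10 — Apparent power: |S| = 55.13 VA.
Step 11 — Power factor: PF = P/|S| = 0.9998 (leading).

(a) P = 55.12 W  (b) Q = -1.012 VAR  (c) S = 55.13 VA  (d) PF = 0.9998 (leading)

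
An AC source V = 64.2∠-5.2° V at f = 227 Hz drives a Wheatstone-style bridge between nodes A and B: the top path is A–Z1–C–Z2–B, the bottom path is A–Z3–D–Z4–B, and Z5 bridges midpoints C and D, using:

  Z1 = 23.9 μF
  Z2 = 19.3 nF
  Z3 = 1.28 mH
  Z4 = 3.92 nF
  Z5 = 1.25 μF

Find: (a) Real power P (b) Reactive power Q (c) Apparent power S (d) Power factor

Step 1 — Angular frequency: ω = 2π·f = 2π·227 = 1426 rad/s.
Step 2 — Component impedances:
  Z1: Z = 1/(jωC) = -j/(ω·C) = 0 - j29.34 Ω
  Z2: Z = 1/(jωC) = -j/(ω·C) = 0 - j3.633e+04 Ω
  Z3: Z = jωL = j·1426·0.00128 = 0 + j1.826 Ω
  Z4: Z = 1/(jωC) = -j/(ω·C) = 0 - j1.789e+05 Ω
  Z5: Z = 1/(jωC) = -j/(ω·C) = 0 - j560.9 Ω
Step 3 — Bridge requires nodal analysis (the Z5 bridge couples midpoints C and D, so the two paths cannot be reduced to a simple series/parallel combination). Setting node B to ground and injecting 1 A at node A, the 3-node admittance system at A, C, D solves to V_A = Z_AB = 0 - j3.021e+04 Ω = 3.021e+04∠-90.0° Ω.
Step 4 — Source phasor: V = 64.2∠-5.2° V = 63.94 - j5.819 V.
Step 5 — Current: I = V / Z = 0.0001926 + j0.002116 A = 0.002125∠84.8° A.
Step 6 — Complex power: S = V·I* = 0 - j0.1364 VA.
Step 7 — Real power: P = Re(S) = 0 W.
Step 8 — Reactive power: Q = Im(S) = -0.1364 VAR.
Step 9 — Apparent power: |S| = 0.1364 VA.
Step 10 — Power factor: PF = P/|S| = 0 (leading).

(a) P = 0 W  (b) Q = -0.1364 VAR  (c) S = 0.1364 VA  (d) PF = 0 (leading)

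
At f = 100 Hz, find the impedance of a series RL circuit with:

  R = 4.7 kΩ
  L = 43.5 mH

Step 1 — Angular frequency: ω = 2π·f = 2π·100 = 628.3 rad/s.
Step 2 — Component impedances:
  R: Z = R = 4700 Ω
  L: Z = jωL = j·628.3·0.0435 = 0 + j27.33 Ω
Step 3 — Series combination: Z_total = R + L = 4700 + j27.33 Ω = 4700∠0.3° Ω.

Z = 4700 + j27.33 Ω = 4700∠0.3° Ω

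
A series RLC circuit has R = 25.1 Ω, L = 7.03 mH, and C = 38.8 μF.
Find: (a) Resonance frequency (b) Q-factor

Step 1 — Resonance condition Im(Z)=0 gives ω₀ = 1/√(LC).
Step 2 — ω₀ = 1/√(0.00703·3.88e-05) = 1915 rad/s.
Step 3 — f₀ = ω₀/(2π) = 304.7 Hz.
Step 4 — Series Q: Q = ω₀L/R = 1915·0.00703/25.1 = 0.5363.

(a) f₀ = 304.7 Hz  (b) Q = 0.5363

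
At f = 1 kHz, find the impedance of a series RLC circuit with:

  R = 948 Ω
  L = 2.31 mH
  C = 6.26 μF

Step 1 — Angular frequency: ω = 2π·f = 2π·1000 = 6283 rad/s.
Step 2 — Component impedances:
  R: Z = R = 948 Ω
  L: Z = jωL = j·6283·0.00231 = 0 + j14.51 Ω
  C: Z = 1/(jωC) = -j/(ω·C) = 0 - j25.42 Ω
Step 3 — Series combination: Z_total = R + L + C = 948 - j10.91 Ω = 948.1∠-0.7° Ω.

Z = 948 - j10.91 Ω = 948.1∠-0.7° Ω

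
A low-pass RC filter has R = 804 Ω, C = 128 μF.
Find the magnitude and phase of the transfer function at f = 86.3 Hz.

Step 1 — Angular frequency: ω = 2π·86.3 = 542.2 rad/s.
Step 2 — Transfer function: H(jω) = 1/(1 + jωRC).
Step 3 — Denominator: 1 + jωRC = 1 + j·542.2·804·0.000128 = 1 + j55.8.
Step 4 — H = 0.000321 - j0.01791.
Step 5 — Magnitude: |H| = 0.01792 (-34.9 dB); phase: φ = -89.0°.

|H| = 0.01792 (-34.9 dB), φ = -89.0°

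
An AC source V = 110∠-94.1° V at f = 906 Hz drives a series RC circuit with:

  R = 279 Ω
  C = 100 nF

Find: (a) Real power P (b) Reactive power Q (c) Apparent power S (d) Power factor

Step 1 — Angular frequency: ω = 2π·f = 2π·906 = 5693 rad/s.
Step 2 — Component impedances:
  R: Z = R = 279 Ω
  C: Z = 1/(jωC) = -j/(ω·C) = 0 - j1757 Ω
Step 3 — Series combination: Z_total = R + C = 279 - j1757 Ω = 1779∠-81.0° Ω.
Step 4 — Source phasor: V = 110∠-94.1° V = -7.865 - j109.7 V.
Step 5 — Current: I = V / Z = 0.06023 - j0.01404 A = 0.06184∠-13.1° A.
Step 6 — Complex power: S = V·I* = 1.067 - j6.719 VA.
Step 7 — Real power: P = Re(S) = 1.067 W.
Step 8 — Reactive power: Q = Im(S) = -6.719 VAR.
Step 9 — Apparent power: |S| = 6.803 VA.
Step 10 — Power factor: PF = P/|S| = 0.1569 (leading).

(a) P = 1.067 W  (b) Q = -6.719 VAR  (c) S = 6.803 VA  (d) PF = 0.1569 (leading)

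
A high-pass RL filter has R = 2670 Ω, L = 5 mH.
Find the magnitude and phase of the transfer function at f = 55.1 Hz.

Step 1 — Angular frequency: ω = 2π·55.1 = 346.2 rad/s.
Step 2 — Transfer function: H(jω) = jωL/(R + jωL).
Step 3 — Numerator jωL = j·1.731; denominator R + jωL = 2670 + j1.731.
Step 4 — H = 4.203e-07 + j0.0006483.
Step 5 — Magnitude: |H| = 0.0006483 (-63.8 dB); phase: φ = 90.0°.

|H| = 0.0006483 (-63.8 dB), φ = 90.0°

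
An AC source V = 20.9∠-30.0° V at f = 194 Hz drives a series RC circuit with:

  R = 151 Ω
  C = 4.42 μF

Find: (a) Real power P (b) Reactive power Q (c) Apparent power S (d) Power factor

Step 1 — Angular frequency: ω = 2π·f = 2π·194 = 1219 rad/s.
Step 2 — Component impedances:
  R: Z = R = 151 Ω
  C: Z = 1/(jωC) = -j/(ω·C) = 0 - j185.6 Ω
Step 3 — Series combination: Z_total = R + C = 151 - j185.6 Ω = 239.3∠-50.9° Ω.
Step 4 — Source phasor: V = 20.9∠-30.0° V = 18.1 - j10.45 V.
Step 5 — Current: I = V / Z = 0.08162 + j0.03112 A = 0.08735∠20.9° A.
Step 6 — Complex power: S = V·I* = 1.152 - j1.416 VA.
Step 7 — Real power: P = Re(S) = 1.152 W.
Step 8 — Reactive power: Q = Im(S) = -1.416 VAR.
Step 9 — Apparent power: |S| = 1.826 VA.
Step 10 — Power factor: PF = P/|S| = 0.6311 (leading).

(a) P = 1.152 W  (b) Q = -1.416 VAR  (c) S = 1.826 VA  (d) PF = 0.6311 (leading)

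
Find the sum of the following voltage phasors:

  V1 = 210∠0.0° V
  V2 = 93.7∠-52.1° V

Step 1 — Convert each phasor to rectangular form:
  V1 = 210·(cos(0.0°) + j·sin(0.0°)) = 210 V
  V2 = 93.7·(cos(-52.1°) + j·sin(-52.1°)) = 57.56 - j73.94 V
Step 2 — Sum components: V_total = 267.6 - j73.94 V.
Step 3 — Convert to polar: |V_total| = 277.6 V, ∠V_total = -15.4°.

V_total = 277.6∠-15.4° V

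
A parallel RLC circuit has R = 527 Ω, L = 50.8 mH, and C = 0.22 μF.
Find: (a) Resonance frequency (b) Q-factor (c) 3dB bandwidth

Step 1 — Resonance: ω₀ = 1/√(LC) = 1/√(0.0508·2.2e-07) = 9459 rad/s.
Step 2 — f₀ = ω₀/(2π) = 1505 Hz.
Step 3 — Parallel Q: Q = R/(ω₀L) = 527/(9459·0.0508) = 1.097.
Step 4 — Bandwidth: Δω = ω₀/Q = 8625 rad/s; BW = Δω/(2π) = 1373 Hz.

(a) f₀ = 1505 Hz  (b) Q = 1.097  (c) BW = 1373 Hz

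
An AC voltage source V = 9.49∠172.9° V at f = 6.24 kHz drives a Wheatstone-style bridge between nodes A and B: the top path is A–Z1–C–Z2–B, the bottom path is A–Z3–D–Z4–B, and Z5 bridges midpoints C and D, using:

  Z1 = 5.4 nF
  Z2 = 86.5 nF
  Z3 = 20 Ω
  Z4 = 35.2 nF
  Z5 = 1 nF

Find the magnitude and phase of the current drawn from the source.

Step 1 — Angular frequency: ω = 2π·f = 2π·6240 = 3.921e+04 rad/s.
Step 2 — Component impedances:
  Z1: Z = 1/(jωC) = -j/(ω·C) = 0 - j4723 Ω
  Z2: Z = 1/(jωC) = -j/(ω·C) = 0 - j294.9 Ω
  Z3: Z = R = 20 Ω
  Z4: Z = 1/(jωC) = -j/(ω·C) = 0 - j724.6 Ω
  Z5: Z = 1/(jωC) = -j/(ω·C) = 0 - j2.551e+04 Ω
Step 3 — Bridge requires nodal analysis (the Z5 bridge couples midpoints C and D, so the two paths cannot be reduced to a simple series/parallel combination). Setting node B to ground and injecting 1 A at node A, the 3-node admittance system at A, C, D solves to V_A = Z_AB = 15.41 - j619.7 Ω = 619.9∠-88.6° Ω.
Step 4 — Source phasor: V = 9.49∠172.9° V = -9.417 + j1.173 V.
Step 5 — Ohm's law: I = V / Z_total = (-9.417 + j1.173) / (15.41 - j619.7) = -0.002269 - j0.01514 A.
Step 6 — Convert to polar: |I| = 0.01531 A, ∠I = -98.5°.

I = 0.01531∠-98.5° A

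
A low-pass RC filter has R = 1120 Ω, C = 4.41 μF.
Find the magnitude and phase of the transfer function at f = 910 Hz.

Step 1 — Angular frequency: ω = 2π·910 = 5718 rad/s.
Step 2 — Transfer function: H(jω) = 1/(1 + jωRC).
Step 3 — Denominator: 1 + jωRC = 1 + j·5718·1120·4.41e-06 = 1 + j28.24.
Step 4 — H = 0.001252 - j0.03537.
Step 5 — Magnitude: |H| = 0.03539 (-29.0 dB); phase: φ = -88.0°.

|H| = 0.03539 (-29.0 dB), φ = -88.0°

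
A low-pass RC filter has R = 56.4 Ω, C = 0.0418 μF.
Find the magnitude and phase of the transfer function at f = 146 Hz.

Step 1 — Angular frequency: ω = 2π·146 = 917.3 rad/s.
Step 2 — Transfer function: H(jω) = 1/(1 + jωRC).
Step 3 — Denominator: 1 + jωRC = 1 + j·917.3·56.4·4.18e-08 = 1 + j0.002163.
Step 4 — H = 1 - j0.002163.
Step 5 — Magnitude: |H| = 1 (-0.0 dB); phase: φ = -0.1°.

|H| = 1 (-0.0 dB), φ = -0.1°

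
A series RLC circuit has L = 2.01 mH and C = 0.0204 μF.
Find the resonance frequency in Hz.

Step 1 — Resonance condition Im(Z)=0 gives ω₀ = 1/√(LC).
Step 2 — ω₀ = 1/√(0.00201·2.04e-08) = 1.562e+05 rad/s.
Step 3 — f₀ = ω₀/(2π) = 2.485e+04 Hz.

f₀ = 2.485e+04 Hz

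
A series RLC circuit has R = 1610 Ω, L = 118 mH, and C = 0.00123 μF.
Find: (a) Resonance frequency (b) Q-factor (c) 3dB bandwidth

Step 1 — Resonance condition Im(Z)=0 gives ω₀ = 1/√(LC).
Step 2 — ω₀ = 1/√(0.118·1.23e-09) = 8.301e+04 rad/s.
Step 3 — f₀ = ω₀/(2π) = 1.321e+04 Hz.
Step 4 — Series Q: Q = ω₀L/R = 8.301e+04·0.118/1610 = 6.084.
Step 5 — 3dB bandwidth: Δω = ω₀/Q = 1.364e+04 rad/s; BW = Δω/(2π) = 2172 Hz.

(a) f₀ = 1.321e+04 Hz  (b) Q = 6.084  (c) BW = 2172 Hz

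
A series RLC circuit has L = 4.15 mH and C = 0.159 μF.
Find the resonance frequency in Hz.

Step 1 — Resonance condition Im(Z)=0 gives ω₀ = 1/√(LC).
Step 2 — ω₀ = 1/√(0.00415·1.59e-07) = 3.893e+04 rad/s.
Step 3 — f₀ = ω₀/(2π) = 6196 Hz.

f₀ = 6196 Hz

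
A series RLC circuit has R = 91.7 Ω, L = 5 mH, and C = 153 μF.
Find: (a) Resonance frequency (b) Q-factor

Step 1 — Resonance condition Im(Z)=0 gives ω₀ = 1/√(LC).
Step 2 — ω₀ = 1/√(0.005·0.000153) = 1143 rad/s.
Step 3 — f₀ = ω₀/(2π) = 182 Hz.
Step 4 — Series Q: Q = ω₀L/R = 1143·0.005/91.7 = 0.06234.

(a) f₀ = 182 Hz  (b) Q = 0.06234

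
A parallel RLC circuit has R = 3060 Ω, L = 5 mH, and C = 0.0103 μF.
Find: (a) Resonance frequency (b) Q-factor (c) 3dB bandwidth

Step 1 — Resonance: ω₀ = 1/√(LC) = 1/√(0.005·1.03e-08) = 1.393e+05 rad/s.
Step 2 — f₀ = ω₀/(2π) = 2.218e+04 Hz.
Step 3 — Parallel Q: Q = R/(ω₀L) = 3060/(1.393e+05·0.005) = 4.392.
Step 4 — Bandwidth: Δω = ω₀/Q = 3.173e+04 rad/s; BW = Δω/(2π) = 5050 Hz.

(a) f₀ = 2.218e+04 Hz  (b) Q = 4.392  (c) BW = 5050 Hz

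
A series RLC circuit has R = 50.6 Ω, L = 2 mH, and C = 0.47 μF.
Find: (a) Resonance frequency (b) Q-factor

Step 1 — Resonance condition Im(Z)=0 gives ω₀ = 1/√(LC).
Step 2 — ω₀ = 1/√(0.002·4.7e-07) = 3.262e+04 rad/s.
Step 3 — f₀ = ω₀/(2π) = 5191 Hz.
Step 4 — Series Q: Q = ω₀L/R = 3.262e+04·0.002/50.6 = 1.289.

(a) f₀ = 5191 Hz  (b) Q = 1.289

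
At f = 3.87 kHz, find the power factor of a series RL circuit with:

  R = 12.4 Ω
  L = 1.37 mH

Step 1 — Angular frequency: ω = 2π·f = 2π·3870 = 2.432e+04 rad/s.
Step 2 — Component impedances:
  R: Z = R = 12.4 Ω
  L: Z = jωL = j·2.432e+04·0.00137 = 0 + j33.31 Ω
Step 3 — Series combination: Z_total = R + L = 12.4 + j33.31 Ω = 35.55∠69.6° Ω.
Step 4 — Power factor: PF = cos(φ) = Re(Z)/|Z| = 12.4/35.55 = 0.3488.
Step 5 — Type: Im(Z) = 33.31 ⇒ lagging (phase φ = 69.6°).

PF = 0.3488 (lagging, φ = 69.6°)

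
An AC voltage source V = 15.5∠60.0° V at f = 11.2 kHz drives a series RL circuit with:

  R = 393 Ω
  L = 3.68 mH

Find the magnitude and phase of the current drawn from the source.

Step 1 — Angular frequency: ω = 2π·f = 2π·1.12e+04 = 7.037e+04 rad/s.
Step 2 — Component impedances:
  R: Z = R = 393 Ω
  L: Z = jωL = j·7.037e+04·0.00368 = 0 + j259 Ω
Step 3 — Series combination: Z_total = R + L = 393 + j259 Ω = 470.7∠33.4° Ω.
Step 4 — Source phasor: V = 15.5∠60.0° V = 7.75 + j13.42 V.
Step 5 — Ohm's law: I = V / Z_total = (7.75 + j13.42) / (393 + j259) = 0.02944 + j0.01475 A.
Step 6 — Convert to polar: |I| = 0.03293 A, ∠I = 26.6°.

I = 0.03293∠26.6° A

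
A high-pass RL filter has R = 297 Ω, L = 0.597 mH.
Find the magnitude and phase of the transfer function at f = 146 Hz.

Step 1 — Angular frequency: ω = 2π·146 = 917.3 rad/s.
Step 2 — Transfer function: H(jω) = jωL/(R + jωL).
Step 3 — Numerator jωL = j·0.5477; denominator R + jωL = 297 + j0.5477.
Step 4 — H = 3.4e-06 + j0.001844.
Step 5 — Magnitude: |H| = 0.001844 (-54.7 dB); phase: φ = 89.9°.

|H| = 0.001844 (-54.7 dB), φ = 89.9°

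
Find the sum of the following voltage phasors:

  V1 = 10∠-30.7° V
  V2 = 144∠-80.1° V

Step 1 — Convert each phasor to rectangular form:
  V1 = 10·(cos(-30.7°) + j·sin(-30.7°)) = 8.599 - j5.105 V
  V2 = 144·(cos(-80.1°) + j·sin(-80.1°)) = 24.76 - j141.9 V
Step 2 — Sum components: V_total = 33.36 - j147 V.
Step 3 — Convert to polar: |V_total| = 150.7 V, ∠V_total = -77.2°.

V_total = 150.7∠-77.2° V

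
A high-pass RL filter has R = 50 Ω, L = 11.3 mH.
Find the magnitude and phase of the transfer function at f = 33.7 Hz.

Step 1 — Angular frequency: ω = 2π·33.7 = 211.7 rad/s.
Step 2 — Transfer function: H(jω) = jωL/(R + jωL).
Step 3 — Numerator jωL = j·2.393; denominator R + jωL = 50 + j2.393.
Step 4 — H = 0.002285 + j0.04774.
Step 5 — Magnitude: |H| = 0.0478 (-26.4 dB); phase: φ = 87.3°.

|H| = 0.0478 (-26.4 dB), φ = 87.3°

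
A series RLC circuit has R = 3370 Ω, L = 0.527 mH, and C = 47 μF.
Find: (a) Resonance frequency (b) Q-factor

Step 1 — Resonance condition Im(Z)=0 gives ω₀ = 1/√(LC).
Step 2 — ω₀ = 1/√(0.000527·4.7e-05) = 6354 rad/s.
Step 3 — f₀ = ω₀/(2π) = 1011 Hz.
Step 4 — Series Q: Q = ω₀L/R = 6354·0.000527/3370 = 0.0009936.

(a) f₀ = 1011 Hz  (b) Q = 0.0009936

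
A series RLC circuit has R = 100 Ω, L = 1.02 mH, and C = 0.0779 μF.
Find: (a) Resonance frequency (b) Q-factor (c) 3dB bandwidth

Step 1 — Resonance: ω₀ = 1/√(LC) = 1/√(0.00102·7.79e-08) = 1.122e+05 rad/s.
Step 2 — f₀ = ω₀/(2π) = 1.785e+04 Hz.
Step 3 — Series Q: Q = ω₀L/R = 1.122e+05·0.00102/100 = 1.144.
Step 4 — Bandwidth: Δω = ω₀/Q = 9.804e+04 rad/s; BW = Δω/(2π) = 1.56e+04 Hz.

(a) f₀ = 1.785e+04 Hz  (b) Q = 1.144  (c) BW = 1.56e+04 Hz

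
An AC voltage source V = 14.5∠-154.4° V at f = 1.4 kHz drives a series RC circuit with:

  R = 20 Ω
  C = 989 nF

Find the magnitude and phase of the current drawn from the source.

Step 1 — Angular frequency: ω = 2π·f = 2π·1400 = 8796 rad/s.
Step 2 — Component impedances:
  R: Z = R = 20 Ω
  C: Z = 1/(jωC) = -j/(ω·C) = 0 - j114.9 Ω
Step 3 — Series combination: Z_total = R + C = 20 - j114.9 Ω = 116.7∠-80.1° Ω.
Step 4 — Source phasor: V = 14.5∠-154.4° V = -13.08 - j6.265 V.
Step 5 — Ohm's law: I = V / Z_total = (-13.08 - j6.265) / (20 - j114.9) = 0.03369 - j0.1196 A.
Step 6 — Convert to polar: |I| = 0.1243 A, ∠I = -74.3°.

I = 0.1243∠-74.3° A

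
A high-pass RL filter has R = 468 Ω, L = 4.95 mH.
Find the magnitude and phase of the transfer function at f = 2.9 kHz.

Step 1 — Angular frequency: ω = 2π·2900 = 1.822e+04 rad/s.
Step 2 — Transfer function: H(jω) = jωL/(R + jωL).
Step 3 — Numerator jωL = j·90.2; denominator R + jωL = 468 + j90.2.
Step 4 — H = 0.03581 + j0.1858.
Step 5 — Magnitude: |H| = 0.1892 (-14.5 dB); phase: φ = 79.1°.

|H| = 0.1892 (-14.5 dB), φ = 79.1°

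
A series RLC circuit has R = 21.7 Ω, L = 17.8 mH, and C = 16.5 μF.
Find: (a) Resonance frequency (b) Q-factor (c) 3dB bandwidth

Step 1 — Resonance: ω₀ = 1/√(LC) = 1/√(0.0178·1.65e-05) = 1845 rad/s.
Step 2 — f₀ = ω₀/(2π) = 293.7 Hz.
Step 3 — Series Q: Q = ω₀L/R = 1845·0.0178/21.7 = 1.514.
Step 4 — Bandwidth: Δω = ω₀/Q = 1219 rad/s; BW = Δω/(2π) = 194 Hz.

(a) f₀ = 293.7 Hz  (b) Q = 1.514  (c) BW = 194 Hz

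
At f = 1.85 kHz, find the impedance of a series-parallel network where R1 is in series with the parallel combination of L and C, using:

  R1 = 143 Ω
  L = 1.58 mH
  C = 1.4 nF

Step 1 — Angular frequency: ω = 2π·f = 2π·1850 = 1.162e+04 rad/s.
Step 2 — Component impedances:
  R1: Z = R = 143 Ω
  L: Z = jωL = j·1.162e+04·0.00158 = 0 + j18.37 Ω
  C: Z = 1/(jωC) = -j/(ω·C) = 0 - j6.145e+04 Ω
Step 3 — Parallel branch: L || C = 1/(1/L + 1/C) = 0 + j18.37 Ω.
Step 4 — Series with R1: Z_total = R1 + (L || C) = 143 + j18.37 Ω = 144.2∠7.3° Ω.

Z = 143 + j18.37 Ω = 144.2∠7.3° Ω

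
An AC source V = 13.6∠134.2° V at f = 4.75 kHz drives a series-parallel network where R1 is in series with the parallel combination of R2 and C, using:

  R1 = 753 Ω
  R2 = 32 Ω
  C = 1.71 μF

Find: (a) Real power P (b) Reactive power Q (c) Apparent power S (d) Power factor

Step 1 — Angular frequency: ω = 2π·f = 2π·4750 = 2.985e+04 rad/s.
Step 2 — Component impedances:
  R1: Z = R = 753 Ω
  R2: Z = R = 32 Ω
  C: Z = 1/(jωC) = -j/(ω·C) = 0 - j19.59 Ω
Step 3 — Parallel branch: R2 || C = 1/(1/R2 + 1/C) = 8.726 - j14.25 Ω.
Step 4 — Series with R1: Z_total = R1 + (R2 || C) = 761.7 - j14.25 Ω = 761.9∠-1.1° Ω.
Step 5 — Source phasor: V = 13.6∠134.2° V = -9.481 + j9.75 V.
Step 6 — Current: I = V / Z = -0.01268 + j0.01256 A = 0.01785∠135.3° A.
Step 7 — Complex power: S = V·I* = 0.2427 - j0.004541 VA.
Step 8 — Real power: P = Re(S) = 0.2427 W.
Step 9 — Reactive power: Q = Im(S) = -0.004541 VAR.
Step 10 — Apparent power: |S| = 0.2428 VA.
Step 11 — Power factor: PF = P/|S| = 0.9998 (leading).

(a) P = 0.2427 W  (b) Q = -0.004541 VAR  (c) S = 0.2428 VA  (d) PF = 0.9998 (leading)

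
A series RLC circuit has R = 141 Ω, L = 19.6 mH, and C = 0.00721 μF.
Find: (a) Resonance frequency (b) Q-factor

Step 1 — Resonance condition Im(Z)=0 gives ω₀ = 1/√(LC).
Step 2 — ω₀ = 1/√(0.0196·7.21e-09) = 8.412e+04 rad/s.
Step 3 — f₀ = ω₀/(2π) = 1.339e+04 Hz.
Step 4 — Series Q: Q = ω₀L/R = 8.412e+04·0.0196/141 = 11.69.

(a) f₀ = 1.339e+04 Hz  (b) Q = 11.69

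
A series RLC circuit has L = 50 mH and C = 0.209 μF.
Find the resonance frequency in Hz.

Step 1 — Resonance condition Im(Z)=0 gives ω₀ = 1/√(LC).
Step 2 — ω₀ = 1/√(0.05·2.09e-07) = 9782 rad/s.
Step 3 — f₀ = ω₀/(2π) = 1557 Hz.

f₀ = 1557 Hz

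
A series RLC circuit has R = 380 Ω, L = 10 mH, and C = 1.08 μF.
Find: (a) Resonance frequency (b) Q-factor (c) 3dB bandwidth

Step 1 — Resonance: ω₀ = 1/√(LC) = 1/√(0.01·1.08e-06) = 9623 rad/s.
Step 2 — f₀ = ω₀/(2π) = 1531 Hz.
Step 3 — Series Q: Q = ω₀L/R = 9623·0.01/380 = 0.2532.
Step 4 — Bandwidth: Δω = ω₀/Q = 3.8e+04 rad/s; BW = Δω/(2π) = 6048 Hz.

(a) f₀ = 1531 Hz  (b) Q = 0.2532  (c) BW = 6048 Hz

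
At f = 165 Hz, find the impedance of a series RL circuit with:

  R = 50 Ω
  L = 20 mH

Step 1 — Angular frequency: ω = 2π·f = 2π·165 = 1037 rad/s.
Step 2 — Component impedances:
  R: Z = R = 50 Ω
  L: Z = jωL = j·1037·0.02 = 0 + j20.73 Ω
Step 3 — Series combination: Z_total = R + L = 50 + j20.73 Ω = 54.13∠22.5° Ω.

Z = 50 + j20.73 Ω = 54.13∠22.5° Ω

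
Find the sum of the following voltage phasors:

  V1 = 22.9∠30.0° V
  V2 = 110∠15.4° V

Step 1 — Convert each phasor to rectangular form:
  V1 = 22.9·(cos(30.0°) + j·sin(30.0°)) = 19.83 + j11.45 V
  V2 = 110·(cos(15.4°) + j·sin(15.4°)) = 106.1 + j29.21 V
Step 2 — Sum components: V_total = 125.9 + j40.66 V.
Step 3 — Convert to polar: |V_total| = 132.3 V, ∠V_total = 17.9°.

V_total = 132.3∠17.9° V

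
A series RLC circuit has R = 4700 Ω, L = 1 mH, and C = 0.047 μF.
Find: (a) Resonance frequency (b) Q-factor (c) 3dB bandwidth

Step 1 — Resonance: ω₀ = 1/√(LC) = 1/√(0.001·4.7e-08) = 1.459e+05 rad/s.
Step 2 — f₀ = ω₀/(2π) = 2.322e+04 Hz.
Step 3 — Series Q: Q = ω₀L/R = 1.459e+05·0.001/4700 = 0.03104.
Step 4 — Bandwidth: Δω = ω₀/Q = 4.7e+06 rad/s; BW = Δω/(2π) = 7.48e+05 Hz.

(a) f₀ = 2.322e+04 Hz  (b) Q = 0.03104  (c) BW = 7.48e+05 Hz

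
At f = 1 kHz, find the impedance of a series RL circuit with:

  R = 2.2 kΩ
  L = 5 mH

Step 1 — Angular frequency: ω = 2π·f = 2π·1000 = 6283 rad/s.
Step 2 — Component impedances:
  R: Z = R = 2200 Ω
  L: Z = jωL = j·6283·0.005 = 0 + j31.42 Ω
Step 3 — Series combination: Z_total = R + L = 2200 + j31.42 Ω = 2200∠0.8° Ω.

Z = 2200 + j31.42 Ω = 2200∠0.8° Ω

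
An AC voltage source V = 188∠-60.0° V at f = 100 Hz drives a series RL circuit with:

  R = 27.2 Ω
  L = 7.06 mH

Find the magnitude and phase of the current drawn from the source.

Step 1 — Angular frequency: ω = 2π·f = 2π·100 = 628.3 rad/s.
Step 2 — Component impedances:
  R: Z = R = 27.2 Ω
  L: Z = jωL = j·628.3·0.00706 = 0 + j4.436 Ω
Step 3 — Series combination: Z_total = R + L = 27.2 + j4.436 Ω = 27.56∠9.3° Ω.
Step 4 — Source phasor: V = 188∠-60.0° V = 94 - j162.8 V.
Step 5 — Ohm's law: I = V / Z_total = (94 - j162.8) / (27.2 + j4.436) = 2.415 - j6.38 A.
Step 6 — Convert to polar: |I| = 6.822 A, ∠I = -69.3°.

I = 6.822∠-69.3° A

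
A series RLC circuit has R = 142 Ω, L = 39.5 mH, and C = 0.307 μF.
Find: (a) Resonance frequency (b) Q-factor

Step 1 — Resonance condition Im(Z)=0 gives ω₀ = 1/√(LC).
Step 2 — ω₀ = 1/√(0.0395·3.07e-07) = 9081 rad/s.
Step 3 — f₀ = ω₀/(2π) = 1445 Hz.
Step 4 — Series Q: Q = ω₀L/R = 9081·0.0395/142 = 2.526.

(a) f₀ = 1445 Hz  (b) Q = 2.526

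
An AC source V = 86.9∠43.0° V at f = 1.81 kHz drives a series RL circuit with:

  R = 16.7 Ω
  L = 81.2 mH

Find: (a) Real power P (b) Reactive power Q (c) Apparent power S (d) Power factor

Step 1 — Angular frequency: ω = 2π·f = 2π·1810 = 1.137e+04 rad/s.
Step 2 — Component impedances:
  R: Z = R = 16.7 Ω
  L: Z = jωL = j·1.137e+04·0.0812 = 0 + j923.5 Ω
Step 3 — Series combination: Z_total = R + L = 16.7 + j923.5 Ω = 923.6∠89.0° Ω.
Step 4 — Source phasor: V = 86.9∠43.0° V = 63.55 + j59.27 V.
Step 5 — Current: I = V / Z = 0.0654 - j0.06764 A = 0.09409∠-46.0° A.
Step 6 — Complex power: S = V·I* = 0.1478 + j8.175 VA.
Step 7 — Real power: P = Re(S) = 0.1478 W.
Step 8 — Reactive power: Q = Im(S) = 8.175 VAR.
Step 9 — Apparent power: |S| = 8.176 VA.
Step 10 — Power factor: PF = P/|S| = 0.01808 (lagging).

(a) P = 0.1478 W  (b) Q = 8.175 VAR  (c) S = 8.176 VA  (d) PF = 0.01808 (lagging)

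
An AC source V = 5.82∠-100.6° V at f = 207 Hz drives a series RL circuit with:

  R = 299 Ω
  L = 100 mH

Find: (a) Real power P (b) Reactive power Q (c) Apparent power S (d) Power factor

Step 1 — Angular frequency: ω = 2π·f = 2π·207 = 1301 rad/s.
Step 2 — Component impedances:
  R: Z = R = 299 Ω
  L: Z = jωL = j·1301·0.1 = 0 + j130.1 Ω
Step 3 — Series combination: Z_total = R + L = 299 + j130.1 Ω = 326.1∠23.5° Ω.
Step 4 — Source phasor: V = 5.82∠-100.6° V = -1.071 - j5.721 V.
Step 5 — Current: I = V / Z = -0.01001 - j0.01478 A = 0.01785∠-124.1° A.
Step 6 — Complex power: S = V·I* = 0.09526 + j0.04144 VA.
Step 7 — Real power: P = Re(S) = 0.09526 W.
Step 8 — Reactive power: Q = Im(S) = 0.04144 VAR.
Step 9 — Apparent power: |S| = 0.1039 VA.
Step 10 — Power factor: PF = P/|S| = 0.917 (lagging).

(a) P = 0.09526 W  (b) Q = 0.04144 VAR  (c) S = 0.1039 VA  (d) PF = 0.917 (lagging)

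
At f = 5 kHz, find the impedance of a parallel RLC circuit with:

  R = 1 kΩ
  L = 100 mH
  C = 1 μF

Step 1 — Angular frequency: ω = 2π·f = 2π·5000 = 3.142e+04 rad/s.
Step 2 — Component impedances:
  R: Z = R = 1000 Ω
  L: Z = jωL = j·3.142e+04·0.1 = 0 + j3142 Ω
  C: Z = 1/(jωC) = -j/(ω·C) = 0 - j31.83 Ω
Step 3 — Parallel combination: 1/Z_total = 1/R + 1/L + 1/C; Z_total = 1.033 - j32.12 Ω = 32.14∠-88.2° Ω.

Z = 1.033 - j32.12 Ω = 32.14∠-88.2° Ω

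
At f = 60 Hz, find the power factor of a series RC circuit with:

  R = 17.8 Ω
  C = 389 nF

Step 1 — Angular frequency: ω = 2π·f = 2π·60 = 377 rad/s.
Step 2 — Component impedances:
  R: Z = R = 17.8 Ω
  C: Z = 1/(jωC) = -j/(ω·C) = 0 - j6819 Ω
Step 3 — Series combination: Z_total = R + C = 17.8 - j6819 Ω = 6819∠-89.9° Ω.
Step 4 — Power factor: PF = cos(φ) = Re(Z)/|Z| = 17.8/6819 = 0.00261.
Step 5 — Type: Im(Z) = -6819 ⇒ leading (phase φ = -89.9°).

PF = 0.00261 (leading, φ = -89.9°)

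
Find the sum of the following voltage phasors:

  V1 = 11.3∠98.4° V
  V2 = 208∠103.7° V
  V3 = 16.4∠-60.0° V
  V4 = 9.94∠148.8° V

Step 1 — Convert each phasor to rectangular form:
  V1 = 11.3·(cos(98.4°) + j·sin(98.4°)) = -1.651 + j11.18 V
  V2 = 208·(cos(103.7°) + j·sin(103.7°)) = -49.26 + j202.1 V
  V3 = 16.4·(cos(-60.0°) + j·sin(-60.0°)) = 8.2 - j14.2 V
  V4 = 9.94·(cos(148.8°) + j·sin(148.8°)) = -8.502 + j5.149 V
Step 2 — Sum components: V_total = -51.22 + j204.2 V.
Step 3 — Convert to polar: |V_total| = 210.5 V, ∠V_total = 104.1°.

V_total = 210.5∠104.1° V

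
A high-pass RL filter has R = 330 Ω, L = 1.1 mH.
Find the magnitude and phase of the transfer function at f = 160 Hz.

Step 1 — Angular frequency: ω = 2π·160 = 1005 rad/s.
Step 2 — Transfer function: H(jω) = jωL/(R + jωL).
Step 3 — Numerator jωL = j·1.106; denominator R + jωL = 330 + j1.106.
Step 4 — H = 1.123e-05 + j0.003351.
Step 5 — Magnitude: |H| = 0.003351 (-49.5 dB); phase: φ = 89.8°.

|H| = 0.003351 (-49.5 dB), φ = 89.8°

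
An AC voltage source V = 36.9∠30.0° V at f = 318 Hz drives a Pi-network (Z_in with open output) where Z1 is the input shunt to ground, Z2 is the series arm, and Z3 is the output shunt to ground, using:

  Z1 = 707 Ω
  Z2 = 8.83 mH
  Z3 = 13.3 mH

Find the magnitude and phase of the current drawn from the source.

Step 1 — Angular frequency: ω = 2π·f = 2π·318 = 1998 rad/s.
Step 2 — Component impedances:
  Z1: Z = R = 707 Ω
  Z2: Z = jωL = j·1998·0.00883 = 0 + j17.64 Ω
  Z3: Z = jωL = j·1998·0.0133 = 0 + j26.57 Ω
Step 3 — With open output, the series arm Z2 and the output shunt Z3 appear in series to ground: Z2 + Z3 = 0 + j44.22 Ω.
Step 4 — Parallel with input shunt Z1: Z_in = Z1 || (Z2 + Z3) = 2.755 + j44.04 Ω = 44.13∠86.4° Ω.
Step 5 — Source phasor: V = 36.9∠30.0° V = 31.96 + j18.45 V.
Step 6 — Ohm's law: I = V / Z_total = (31.96 + j18.45) / (2.755 + j44.04) = 0.4625 - j0.6966 A.
Step 7 — Convert to polar: |I| = 0.8362 A, ∠I = -56.4°.

I = 0.8362∠-56.4° A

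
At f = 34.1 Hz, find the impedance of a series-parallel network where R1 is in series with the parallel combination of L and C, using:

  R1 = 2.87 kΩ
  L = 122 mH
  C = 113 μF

Step 1 — Angular frequency: ω = 2π·f = 2π·34.1 = 214.3 rad/s.
Step 2 — Component impedances:
  R1: Z = R = 2870 Ω
  L: Z = jωL = j·214.3·0.122 = 0 + j26.14 Ω
  C: Z = 1/(jωC) = -j/(ω·C) = 0 - j41.3 Ω
Step 3 — Parallel branch: L || C = 1/(1/L + 1/C) = 0 + j71.2 Ω.
Step 4 — Series with R1: Z_total = R1 + (L || C) = 2870 + j71.2 Ω = 2871∠1.4° Ω.

Z = 2870 + j71.2 Ω = 2871∠1.4° Ω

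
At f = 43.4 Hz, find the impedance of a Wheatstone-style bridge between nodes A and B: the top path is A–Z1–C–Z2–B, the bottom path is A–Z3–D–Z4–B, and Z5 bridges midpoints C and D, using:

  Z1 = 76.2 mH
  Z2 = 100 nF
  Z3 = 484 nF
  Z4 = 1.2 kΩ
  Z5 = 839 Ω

Step 1 — Angular frequency: ω = 2π·f = 2π·43.4 = 272.7 rad/s.
Step 2 — Component impedances:
  Z1: Z = jωL = j·272.7·0.0762 = 0 + j20.78 Ω
  Z2: Z = 1/(jωC) = -j/(ω·C) = 0 - j3.667e+04 Ω
  Z3: Z = 1/(jωC) = -j/(ω·C) = 0 - j7577 Ω
  Z4: Z = R = 1200 Ω
  Z5: Z = R = 839 Ω
Step 3 — Bridge requires nodal analysis (the Z5 bridge couples midpoints C and D, so the two paths cannot be reduced to a simple series/parallel combination). Setting node B to ground and injecting 1 A at node A, the 3-node admittance system at A, C, D solves to V_A = Z_AB = 2017 - j182.8 Ω = 2025∠-5.2° Ω.

Z = 2017 - j182.8 Ω = 2025∠-5.2° Ω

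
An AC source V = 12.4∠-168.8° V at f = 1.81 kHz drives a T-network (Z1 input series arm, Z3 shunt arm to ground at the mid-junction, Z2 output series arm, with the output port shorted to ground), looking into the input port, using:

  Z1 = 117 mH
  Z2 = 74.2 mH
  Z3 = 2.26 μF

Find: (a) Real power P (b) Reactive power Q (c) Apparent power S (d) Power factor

Step 1 — Angular frequency: ω = 2π·f = 2π·1810 = 1.137e+04 rad/s.
Step 2 — Component impedances:
  Z1: Z = jωL = j·1.137e+04·0.117 = 0 + j1331 Ω
  Z2: Z = jωL = j·1.137e+04·0.0742 = 0 + j843.8 Ω
  Z3: Z = 1/(jωC) = -j/(ω·C) = 0 - j38.91 Ω
Step 3 — With the output port shorted to ground, the output series arm Z2 runs from the junction to ground; the shunt arm Z3 also runs from the junction to ground. They appear in parallel: Z3 || Z2 = 0 - j40.79 Ω.
Step 4 — Series with input arm Z1: Z_in = Z1 + (Z3 || Z2) = 0 + j1290 Ω = 1290∠90.0° Ω.
Step 5 — Source phasor: V = 12.4∠-168.8° V = -12.16 - j2.409 V.
Step 6 — Current: I = V / Z = -0.001867 + j0.009431 A = 0.009614∠101.2° A.
Step 7 — Complex power: S = V·I* = 0 + j0.1192 VA.
Step 8 — Real power: P = Re(S) = 0 W.
Step 9 — Reactive power: Q = Im(S) = 0.1192 VAR.
Step 10 — Apparent power: |S| = 0.1192 VA.
Step 11 — Power factor: PF = P/|S| = 0 (lagging).

(a) P = 0 W  (b) Q = 0.1192 VAR  (c) S = 0.1192 VA  (d) PF = 0 (lagging)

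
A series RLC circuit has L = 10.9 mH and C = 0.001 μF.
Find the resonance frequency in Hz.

Step 1 — Resonance condition Im(Z)=0 gives ω₀ = 1/√(LC).
Step 2 — ω₀ = 1/√(0.0109·1e-09) = 3.029e+05 rad/s.
Step 3 — f₀ = ω₀/(2π) = 4.821e+04 Hz.

f₀ = 4.821e+04 Hz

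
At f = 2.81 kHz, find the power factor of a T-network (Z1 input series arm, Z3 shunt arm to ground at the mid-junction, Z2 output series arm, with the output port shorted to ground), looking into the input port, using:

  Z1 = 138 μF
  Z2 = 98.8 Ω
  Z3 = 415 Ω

Step 1 — Angular frequency: ω = 2π·f = 2π·2810 = 1.766e+04 rad/s.
Step 2 — Component impedances:
  Z1: Z = 1/(jωC) = -j/(ω·C) = 0 - j0.4104 Ω
  Z2: Z = R = 98.8 Ω
  Z3: Z = R = 415 Ω
Step 3 — With the output port shorted to ground, the output series arm Z2 runs from the junction to ground; the shunt arm Z3 also runs from the junction to ground. They appear in parallel: Z3 || Z2 = 79.8 Ω.
Step 4 — Series with input arm Z1: Z_in = Z1 + (Z3 || Z2) = 79.8 - j0.4104 Ω = 79.8∠-0.3° Ω.
Step 5 — Power factor: PF = cos(φ) = Re(Z)/|Z| = 79.8/79.8 = 1.
Step 6 — Type: Im(Z) = -0.4104 ⇒ leading (phase φ = -0.3°).

PF = 1 (leading, φ = -0.3°)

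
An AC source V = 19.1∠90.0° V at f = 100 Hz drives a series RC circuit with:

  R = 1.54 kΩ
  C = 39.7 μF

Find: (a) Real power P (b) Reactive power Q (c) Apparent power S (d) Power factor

Step 1 — Angular frequency: ω = 2π·f = 2π·100 = 628.3 rad/s.
Step 2 — Component impedances:
  R: Z = R = 1540 Ω
  C: Z = 1/(jωC) = -j/(ω·C) = 0 - j40.09 Ω
Step 3 — Series combination: Z_total = R + C = 1540 - j40.09 Ω = 1541∠-1.5° Ω.
Step 4 — Source phasor: V = 19.1∠90.0° V = 0 + j19.1 V.
Step 5 — Current: I = V / Z = -0.0003226 + j0.01239 A = 0.0124∠91.5° A.
Step 6 — Complex power: S = V·I* = 0.2367 - j0.006163 VA.
Step 7 — Real power: P = Re(S) = 0.2367 W.
Step 8 — Reactive power: Q = Im(S) = -0.006163 VAR.
Step 9 — Apparent power: |S| = 0.2368 VA.
Step 10 — Power factor: PF = P/|S| = 0.9997 (leading).

(a) P = 0.2367 W  (b) Q = -0.006163 VAR  (c) S = 0.2368 VA  (d) PF = 0.9997 (leading)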